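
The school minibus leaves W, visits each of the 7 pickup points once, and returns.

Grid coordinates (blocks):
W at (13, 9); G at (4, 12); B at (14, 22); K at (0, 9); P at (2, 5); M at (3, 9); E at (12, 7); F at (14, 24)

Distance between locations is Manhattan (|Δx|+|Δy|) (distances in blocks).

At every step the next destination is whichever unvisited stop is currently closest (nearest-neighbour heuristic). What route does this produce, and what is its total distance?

70 blocks along W → E → M → K → P → G → B → F → W.

W → [E:3 / M:10 / G:12 / K:13 / B:14 / P:15 / F:16] → E (3)
E → [M:11 / P:12 / G:13 / K:14 / B:17 / F:19] → M (11)
M → [K:3 / G:4 / P:5 / B:24 / F:26] → K (3)
K → [P:6 / G:7 / B:27 / F:29] → P (6)
P → [G:9 / B:29 / F:31] → G (9)
G → [B:20 / F:22] → B (20)
B → [F:2] → F (2)
Return F→W: 16.
Total = 3 + 11 + 3 + 6 + 9 + 20 + 2 + 16 = 70.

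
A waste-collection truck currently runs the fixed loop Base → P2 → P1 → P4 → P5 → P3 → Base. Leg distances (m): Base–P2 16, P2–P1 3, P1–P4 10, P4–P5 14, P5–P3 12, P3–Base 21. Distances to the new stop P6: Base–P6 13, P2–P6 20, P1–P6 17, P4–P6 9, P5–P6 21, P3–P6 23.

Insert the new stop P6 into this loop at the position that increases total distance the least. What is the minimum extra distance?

+15 m — insert P6 between P3 and Base.

Insertion cost between consecutive stops i–j is d(i,P6) + d(P6,j) − d(i,j):
  between Base and P2: 13 + 20 − 16 = 17
  between P2 and P1: 20 + 17 − 3 = 34
  between P1 and P4: 17 + 9 − 10 = 16
  between P4 and P5: 9 + 21 − 14 = 16
  between P5 and P3: 21 + 23 − 12 = 32
  between P3 and Base: 23 + 13 − 21 = 15
Cheapest insertion is between P3 and Base, adding 15.
New total = 76 + 15 = 91.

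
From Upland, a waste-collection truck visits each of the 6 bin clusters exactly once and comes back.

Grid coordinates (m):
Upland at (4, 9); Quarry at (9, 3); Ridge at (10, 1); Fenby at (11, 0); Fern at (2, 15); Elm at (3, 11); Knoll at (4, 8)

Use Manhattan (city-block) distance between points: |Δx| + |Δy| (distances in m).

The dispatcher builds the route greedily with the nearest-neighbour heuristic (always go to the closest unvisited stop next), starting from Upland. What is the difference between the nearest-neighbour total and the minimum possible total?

From Upland: Knoll=1, Elm=3, Fern=8, Quarry=11, Ridge=14, Fenby=16 → choose Knoll (1).
From Knoll: Elm=4, Fern=9, Quarry=10, Ridge=13, Fenby=15 → choose Elm (4).
From Elm: Fern=5, Quarry=14, Ridge=17, Fenby=19 → choose Fern (5).
From Fern: Quarry=19, Ridge=22, Fenby=24 → choose Quarry (19).
From Quarry: Ridge=3, Fenby=5 → choose Ridge (3).
From Ridge: Fenby=2 → choose Fenby (2).
NN route Upland → Knoll → Elm → Fern → Quarry → Ridge → Fenby → Upland costs 50.
Optimal: Upland → Quarry → Ridge → Fenby → Knoll → Fern → Elm → Upland costs 48 (by enumerating all 360 distinct tours).
Excess = 50 − 48 = 2.

The nearest-neighbour route is 2 m longer than optimal.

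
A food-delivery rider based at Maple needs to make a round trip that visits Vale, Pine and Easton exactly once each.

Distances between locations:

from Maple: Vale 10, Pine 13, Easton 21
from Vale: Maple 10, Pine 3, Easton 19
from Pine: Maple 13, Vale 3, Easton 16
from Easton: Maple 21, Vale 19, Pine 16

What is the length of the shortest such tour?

With 3 stops there are 3!/2 = 3 distinct round trips (a route and its reverse cost the same).
Maple - Vale - Pine - Easton - Maple: 10+3+16+21 = 50
Maple - Vale - Easton - Pine - Maple: 10+19+16+13 = 58
Maple - Pine - Vale - Easton - Maple: 13+3+19+21 = 56
The minimum is 50.
One optimal route: Maple → Vale → Pine → Easton → Maple (or its reverse).

50 — the shortest possible round trip.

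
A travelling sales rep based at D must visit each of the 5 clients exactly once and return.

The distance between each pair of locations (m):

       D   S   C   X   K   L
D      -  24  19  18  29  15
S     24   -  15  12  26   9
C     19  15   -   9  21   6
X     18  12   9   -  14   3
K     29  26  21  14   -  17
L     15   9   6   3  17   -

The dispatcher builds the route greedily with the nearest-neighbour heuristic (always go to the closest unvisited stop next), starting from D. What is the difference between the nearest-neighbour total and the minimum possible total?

8 m longer than the optimal tour.

From D: L=15, X=18, C=19, S=24, K=29 → choose L (15).
From L: X=3, C=6, S=9, K=17 → choose X (3).
From X: C=9, S=12, K=14 → choose C (9).
From C: S=15, K=21 → choose S (15).
From S: K=26 → choose K (26).
NN route D → L → X → C → S → K → D costs 97.
Optimal: D → C → S → L → X → K → D costs 89 (by enumerating all 60 distinct tours).
Excess = 97 − 89 = 8.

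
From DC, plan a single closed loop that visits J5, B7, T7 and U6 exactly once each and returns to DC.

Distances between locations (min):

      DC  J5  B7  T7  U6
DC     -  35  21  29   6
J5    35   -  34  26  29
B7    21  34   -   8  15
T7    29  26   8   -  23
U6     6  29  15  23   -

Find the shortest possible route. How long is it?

There are 12 distinct closed tours to check (reversals are equivalent).
DC - J5 - B7 - T7 - U6 - DC: 35+34+8+23+6 = 106
DC - J5 - B7 - U6 - T7 - DC: 35+34+15+23+29 = 136
DC - J5 - T7 - B7 - U6 - DC: 35+26+8+15+6 = 90
DC - J5 - T7 - U6 - B7 - DC: 35+26+23+15+21 = 120
DC - J5 - U6 - B7 - T7 - DC: 35+29+15+8+29 = 116
DC - J5 - U6 - T7 - B7 - DC: 35+29+23+8+21 = 116
DC - B7 - J5 - T7 - U6 - DC: 21+34+26+23+6 = 110
DC - B7 - J5 - U6 - T7 - DC: 21+34+29+23+29 = 136
DC - B7 - T7 - J5 - U6 - DC: 21+8+26+29+6 = 90
DC - B7 - U6 - J5 - T7 - DC: 21+15+29+26+29 = 120
DC - T7 - J5 - B7 - U6 - DC: 29+26+34+15+6 = 110
DC - T7 - B7 - J5 - U6 - DC: 29+8+34+29+6 = 106
The minimum is 90.
One optimal route: DC → J5 → T7 → B7 → U6 → DC (or its reverse).

Shortest round trip = 90 min.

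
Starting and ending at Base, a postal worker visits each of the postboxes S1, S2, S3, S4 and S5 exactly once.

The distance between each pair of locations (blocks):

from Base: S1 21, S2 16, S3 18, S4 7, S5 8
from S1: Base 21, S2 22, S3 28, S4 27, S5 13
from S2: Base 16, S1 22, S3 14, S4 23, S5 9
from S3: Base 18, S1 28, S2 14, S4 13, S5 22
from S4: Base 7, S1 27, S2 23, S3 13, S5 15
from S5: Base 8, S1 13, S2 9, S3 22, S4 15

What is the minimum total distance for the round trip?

Minimum total distance: 77 blocks.

With 5 stops there are 5!/2 = 60 distinct round trips (a route and its reverse cost the same).
Base→S1→S2→S3→S4→S5→Base: 21+22+14+13+15+8 = 93
Base→S1→S2→S3→S5→S4→Base: 21+22+14+22+15+7 = 101
Base→S1→S2→S4→S3→S5→Base: 21+22+23+13+22+8 = 109
Base→S1→S2→S4→S5→S3→Base: 21+22+23+15+22+18 = 121
Base→S1→S2→S5→S3→S4→Base: 21+22+9+22+13+7 = 94
Base→S1→S2→S5→S4→S3→Base: 21+22+9+15+13+18 = 98
Base→S1→S3→S2→S4→S5→Base: 21+28+14+23+15+8 = 109
Base→S1→S3→S2→S5→S4→Base: 21+28+14+9+15+7 = 94
Base→S1→S3→S4→S2→S5→Base: 21+28+13+23+9+8 = 102
Base→S1→S3→S4→S5→S2→Base: 21+28+13+15+9+16 = 102
Base→S1→S3→S5→S2→S4→Base: 21+28+22+9+23+7 = 110
Base→S1→S3→S5→S4→S2→Base: 21+28+22+15+23+16 = 125
Base→S1→S4→S2→S3→S5→Base: 21+27+23+14+22+8 = 115
Base→S1→S4→S2→S5→S3→Base: 21+27+23+9+22+18 = 120
… (46 more)
Base→S1→S5→S2→S3→S4→Base: 21+13+9+14+13+7 = 77  ← best
The minimum is 77.
One optimal route: Base → S1 → S5 → S2 → S3 → S4 → Base (or its reverse).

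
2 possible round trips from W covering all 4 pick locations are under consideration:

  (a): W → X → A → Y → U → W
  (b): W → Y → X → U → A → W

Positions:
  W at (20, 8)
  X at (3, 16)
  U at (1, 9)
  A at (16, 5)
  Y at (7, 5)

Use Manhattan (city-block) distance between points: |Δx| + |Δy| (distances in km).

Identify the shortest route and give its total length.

(a): 25 + 24 + 9 + 10 + 20 = 88
(b): 16 + 15 + 9 + 19 + 7 = 66

Shortest is (b), total 66 km.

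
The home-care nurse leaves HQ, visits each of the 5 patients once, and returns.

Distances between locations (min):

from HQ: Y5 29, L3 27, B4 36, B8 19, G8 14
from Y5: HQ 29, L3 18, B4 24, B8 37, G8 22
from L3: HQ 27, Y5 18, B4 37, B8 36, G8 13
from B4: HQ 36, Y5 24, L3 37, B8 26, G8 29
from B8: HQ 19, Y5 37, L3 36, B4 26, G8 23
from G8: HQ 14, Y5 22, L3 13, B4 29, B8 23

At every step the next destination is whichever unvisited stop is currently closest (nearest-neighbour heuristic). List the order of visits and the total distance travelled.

From HQ: distances to unvisited — G8=14, B8=19, L3=27, Y5=29, B4=36. Nearest is G8 (14).
From G8: distances to unvisited — L3=13, Y5=22, B8=23, B4=29. Nearest is L3 (13).
From L3: distances to unvisited — Y5=18, B8=36, B4=37. Nearest is Y5 (18).
From Y5: distances to unvisited — B4=24, B8=37. Nearest is B4 (24).
From B4: distances to unvisited — B8=26. Nearest is B8 (26).
Return B8→HQ: 19.
Total = 14 + 13 + 18 + 24 + 26 + 19 = 114.

Total distance 114 min via the nearest-neighbour route HQ → G8 → L3 → Y5 → B4 → B8 → HQ.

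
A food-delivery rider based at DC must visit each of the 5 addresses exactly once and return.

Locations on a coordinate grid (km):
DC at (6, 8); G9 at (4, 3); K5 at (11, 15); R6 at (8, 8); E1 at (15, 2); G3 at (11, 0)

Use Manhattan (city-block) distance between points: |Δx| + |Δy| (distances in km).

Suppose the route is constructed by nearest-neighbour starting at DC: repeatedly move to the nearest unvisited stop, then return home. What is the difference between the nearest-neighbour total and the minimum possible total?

4 km longer than the optimal tour.

From DC: R6=2, G9=7, K5=12, G3=13, E1=15 → choose R6 (2).
From R6: G9=9, K5=10, G3=11, E1=13 → choose G9 (9).
From G9: G3=10, E1=12, K5=19 → choose G3 (10).
From G3: E1=6, K5=15 → choose E1 (6).
From E1: K5=17 → choose K5 (17).
NN route DC → R6 → G9 → G3 → E1 → K5 → DC costs 56.
Optimal: DC → G9 → E1 → G3 → K5 → R6 → DC costs 52 (by enumerating all 60 distinct tours).
Excess = 56 − 52 = 4.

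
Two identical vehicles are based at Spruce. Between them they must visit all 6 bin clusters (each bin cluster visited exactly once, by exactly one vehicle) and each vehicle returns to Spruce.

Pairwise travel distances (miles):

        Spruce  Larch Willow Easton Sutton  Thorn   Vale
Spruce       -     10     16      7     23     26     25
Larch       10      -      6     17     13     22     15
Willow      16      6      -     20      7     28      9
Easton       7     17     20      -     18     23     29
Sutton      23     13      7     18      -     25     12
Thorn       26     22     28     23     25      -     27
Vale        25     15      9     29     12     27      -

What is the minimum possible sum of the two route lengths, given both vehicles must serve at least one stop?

Minimum combined distance: 102 miles.

Try each way of splitting the stops between the two vehicles (each non-empty) and, for each split, find the best tour for each vehicle:
  {Larch} + {Willow, Easton, Sutton, Thorn, Vale}: 20 + 92 = 112
  {Willow} + {Larch, Easton, Sutton, Thorn, Vale}: 32 + 92 = 124
  {Larch, Willow} + {Easton, Sutton, Thorn, Vale}: 32 + 90 = 122
  {Easton} + {Larch, Willow, Sutton, Thorn, Vale}: 14 + 88 = 102
  {Larch, Easton} + {Willow, Sutton, Thorn, Vale}: 34 + 88 = 122
  {Willow, Easton} + {Larch, Sutton, Thorn, Vale}: 43 + 88 = 131
  … (31 splits in total)
Best: vehicle 1 Spruce → Easton → Spruce = 14; vehicle 2 Spruce → Larch → Willow → Sutton → Vale → Thorn → Spruce = 88; combined 102.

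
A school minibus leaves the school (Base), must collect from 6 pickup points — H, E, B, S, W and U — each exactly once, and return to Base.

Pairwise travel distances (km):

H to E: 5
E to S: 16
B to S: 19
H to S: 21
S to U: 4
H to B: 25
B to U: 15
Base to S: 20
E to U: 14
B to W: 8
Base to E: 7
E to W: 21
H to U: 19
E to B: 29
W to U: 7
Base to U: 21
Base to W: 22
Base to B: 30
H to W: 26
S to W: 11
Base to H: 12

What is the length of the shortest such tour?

Base - H - E - B - S - W - U - Base: 12+5+29+19+11+7+21 = 104
Base - H - E - B - S - U - W - Base: 12+5+29+19+4+7+22 = 98
Base - H - E - B - W - S - U - Base: 12+5+29+8+11+4+21 = 90
Base - H - E - B - W - U - S - Base: 12+5+29+8+7+4+20 = 85
Base - H - E - B - U - S - W - Base: 12+5+29+15+4+11+22 = 98
Base - H - E - B - U - W - S - Base: 12+5+29+15+7+11+20 = 99
Base - H - E - S - B - W - U - Base: 12+5+16+19+8+7+21 = 88
Base - H - E - S - B - U - W - Base: 12+5+16+19+15+7+22 = 96
… (352 more)
Base - E - H - B - W - U - S - Base: 7+5+25+8+7+4+20 = 76  ← best
The minimum is 76.
One optimal route: Base → E → H → B → W → U → S → Base (or its reverse).

Shortest round trip = 76 km.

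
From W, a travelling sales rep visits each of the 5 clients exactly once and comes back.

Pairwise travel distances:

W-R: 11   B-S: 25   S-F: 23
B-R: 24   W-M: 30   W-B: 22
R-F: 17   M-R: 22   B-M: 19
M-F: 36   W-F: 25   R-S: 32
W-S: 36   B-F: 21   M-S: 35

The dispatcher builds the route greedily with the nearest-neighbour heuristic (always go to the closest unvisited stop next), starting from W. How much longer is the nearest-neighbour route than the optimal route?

From W: R=11, B=22, F=25, M=30, S=36 → choose R (11).
From R: F=17, M=22, B=24, S=32 → choose F (17).
From F: B=21, S=23, M=36 → choose B (21).
From B: M=19, S=25 → choose M (19).
From M: S=35 → choose S (35).
NN route W → R → F → B → M → S → W costs 139.
Optimal: W → M → B → S → F → R → W costs 125 (by enumerating all 60 distinct tours).
Excess = 139 − 125 = 14.

14 longer than the optimal tour.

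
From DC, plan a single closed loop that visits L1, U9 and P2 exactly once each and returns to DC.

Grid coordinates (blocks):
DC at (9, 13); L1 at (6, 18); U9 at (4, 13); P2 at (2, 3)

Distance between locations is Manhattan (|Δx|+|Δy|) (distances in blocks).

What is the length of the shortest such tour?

DC→L1→U9→P2→DC: 8+7+12+17 = 44
DC→L1→P2→U9→DC: 8+19+12+5 = 44
DC→U9→L1→P2→DC: 5+7+19+17 = 48
The minimum is 44.
One optimal route: DC → L1 → U9 → P2 → DC (or its reverse).

Minimum total distance: 44 blocks.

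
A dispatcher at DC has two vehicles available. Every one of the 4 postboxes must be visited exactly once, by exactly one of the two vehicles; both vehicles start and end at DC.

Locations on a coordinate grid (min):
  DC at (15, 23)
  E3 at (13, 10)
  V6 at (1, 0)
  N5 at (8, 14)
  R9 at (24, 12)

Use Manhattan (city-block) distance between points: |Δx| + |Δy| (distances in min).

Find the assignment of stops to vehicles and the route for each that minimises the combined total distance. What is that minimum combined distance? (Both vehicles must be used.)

Minimum combined distance: 114 min.

There are 2^3 − 1 = 7 ways to divide the 4 stops into two non-empty groups. For each, the best each vehicle can do is its own shortest tour through its group:
  {E3} + {V6, N5, R9}: 30 + 92 = 122
  {V6} + {E3, N5, R9}: 74 + 58 = 132
  {E3, V6} + {N5, R9}: 74 + 54 = 128
  {N5} + {E3, V6, R9}: 32 + 92 = 124
  {E3, N5} + {V6, R9}: 40 + 92 = 132
  {V6, N5} + {E3, R9}: 74 + 48 = 122
  … (7 splits in total)
  {E3, V6, N5} + {R9}: 74 + 40 = 114  ← best
Best: vehicle 1 DC → E3 → V6 → N5 → DC = 74; vehicle 2 DC → R9 → DC = 40; combined 114.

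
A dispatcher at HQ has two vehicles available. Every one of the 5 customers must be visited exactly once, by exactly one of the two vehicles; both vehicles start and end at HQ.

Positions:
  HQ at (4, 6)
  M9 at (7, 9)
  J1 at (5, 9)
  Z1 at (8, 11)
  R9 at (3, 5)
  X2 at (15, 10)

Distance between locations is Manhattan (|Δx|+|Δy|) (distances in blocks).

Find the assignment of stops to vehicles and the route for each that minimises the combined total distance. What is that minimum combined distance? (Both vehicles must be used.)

Check every non-empty split of the stops between the two vehicles; for each half take its own optimal tour:
  {M9} + {J1, Z1, R9, X2}: 12 + 36 = 48
  {J1} + {M9, Z1, R9, X2}: 8 + 36 = 44
  {M9, J1} + {Z1, R9, X2}: 12 + 36 = 48
  {Z1} + {M9, J1, R9, X2}: 18 + 34 = 52
  {M9, Z1} + {J1, R9, X2}: 18 + 34 = 52
  {J1, Z1} + {M9, R9, X2}: 18 + 34 = 52
  … (15 splits in total)
  {R9} + {M9, J1, Z1, X2}: 4 + 32 = 36  ← best
Best: vehicle 1 HQ → R9 → HQ = 4; vehicle 2 HQ → M9 → Z1 → X2 → J1 → HQ = 32; combined 36.

Minimum combined distance: 36 blocks.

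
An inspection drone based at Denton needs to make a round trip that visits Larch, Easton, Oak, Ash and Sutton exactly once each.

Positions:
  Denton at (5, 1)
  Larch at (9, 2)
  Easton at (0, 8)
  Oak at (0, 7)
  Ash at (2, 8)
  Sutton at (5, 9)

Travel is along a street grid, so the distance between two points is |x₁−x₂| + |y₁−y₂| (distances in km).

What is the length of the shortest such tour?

With 5 stops there are 5!/2 = 60 distinct round trips (a route and its reverse cost the same).
Denton - Larch - Easton - Oak - Ash - Sutton - Denton: 5+15+1+3+4+8 = 36
Denton - Larch - Easton - Oak - Sutton - Ash - Denton: 5+15+1+7+4+10 = 42
Denton - Larch - Easton - Ash - Oak - Sutton - Denton: 5+15+2+3+7+8 = 40
Denton - Larch - Easton - Ash - Sutton - Oak - Denton: 5+15+2+4+7+11 = 44
Denton - Larch - Easton - Sutton - Oak - Ash - Denton: 5+15+6+7+3+10 = 46
Denton - Larch - Easton - Sutton - Ash - Oak - Denton: 5+15+6+4+3+11 = 44
Denton - Larch - Oak - Easton - Ash - Sutton - Denton: 5+14+1+2+4+8 = 34
Denton - Larch - Oak - Easton - Sutton - Ash - Denton: 5+14+1+6+4+10 = 40
Denton - Larch - Oak - Ash - Easton - Sutton - Denton: 5+14+3+2+6+8 = 38
Denton - Larch - Oak - Ash - Sutton - Easton - Denton: 5+14+3+4+6+12 = 44
Denton - Larch - Oak - Sutton - Easton - Ash - Denton: 5+14+7+6+2+10 = 44
Denton - Larch - Oak - Sutton - Ash - Easton - Denton: 5+14+7+4+2+12 = 44
Denton - Larch - Ash - Easton - Oak - Sutton - Denton: 5+13+2+1+7+8 = 36
Denton - Larch - Ash - Easton - Sutton - Oak - Denton: 5+13+2+6+7+11 = 44
… (46 more)
The minimum is 34.
One optimal route: Denton → Larch → Oak → Easton → Ash → Sutton → Denton (or its reverse).

Shortest round trip = 34 km.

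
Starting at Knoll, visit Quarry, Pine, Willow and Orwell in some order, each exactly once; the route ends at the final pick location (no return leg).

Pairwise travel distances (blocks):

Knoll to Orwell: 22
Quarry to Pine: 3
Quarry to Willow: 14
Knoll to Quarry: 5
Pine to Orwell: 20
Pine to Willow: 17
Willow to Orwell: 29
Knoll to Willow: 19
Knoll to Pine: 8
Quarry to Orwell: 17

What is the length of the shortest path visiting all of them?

There are 4! = 24 possible orderings.
Knoll → Quarry → Pine → Willow → Orwell: 5+3+17+29 = 54
Knoll → Quarry → Pine → Orwell → Willow: 5+3+20+29 = 57
Knoll → Quarry → Willow → Pine → Orwell: 5+14+17+20 = 56
Knoll → Quarry → Willow → Orwell → Pine: 5+14+29+20 = 68
Knoll → Quarry → Orwell → Pine → Willow: 5+17+20+17 = 59
Knoll → Quarry → Orwell → Willow → Pine: 5+17+29+17 = 68
Knoll → Pine → Quarry → Willow → Orwell: 8+3+14+29 = 54
Knoll → Pine → Quarry → Orwell → Willow: 8+3+17+29 = 57
Knoll → Pine → Willow → Quarry → Orwell: 8+17+14+17 = 56
Knoll → Pine → Willow → Orwell → Quarry: 8+17+29+17 = 71
Knoll → Pine → Orwell → Quarry → Willow: 8+20+17+14 = 59
Knoll → Pine → Orwell → Willow → Quarry: 8+20+29+14 = 71
Knoll → Willow → Quarry → Pine → Orwell: 19+14+3+20 = 56
Knoll → Willow → Quarry → Orwell → Pine: 19+14+17+20 = 70
… (10 more)
The minimum is 54.
One shortest path: Knoll → Quarry → Pine → Willow → Orwell.

54 blocks — the minimum one-way total.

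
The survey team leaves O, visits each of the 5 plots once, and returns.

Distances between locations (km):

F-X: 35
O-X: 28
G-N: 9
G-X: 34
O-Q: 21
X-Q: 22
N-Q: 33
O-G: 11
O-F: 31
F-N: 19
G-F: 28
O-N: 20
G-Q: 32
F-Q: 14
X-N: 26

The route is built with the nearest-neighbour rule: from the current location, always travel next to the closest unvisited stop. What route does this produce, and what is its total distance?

103 km along O → G → N → F → Q → X → O.

At O the remaining stops are G 11, N 20, Q 21, X 28, F 31; go to G.
At G the remaining stops are N 9, F 28, Q 32, X 34; go to N.
At N the remaining stops are F 19, X 26, Q 33; go to F.
At F the remaining stops are Q 14, X 35; go to Q.
At Q the remaining stops are X 22; go to X.
Return X→O: 28.
Total = 11 + 9 + 19 + 14 + 22 + 28 = 103.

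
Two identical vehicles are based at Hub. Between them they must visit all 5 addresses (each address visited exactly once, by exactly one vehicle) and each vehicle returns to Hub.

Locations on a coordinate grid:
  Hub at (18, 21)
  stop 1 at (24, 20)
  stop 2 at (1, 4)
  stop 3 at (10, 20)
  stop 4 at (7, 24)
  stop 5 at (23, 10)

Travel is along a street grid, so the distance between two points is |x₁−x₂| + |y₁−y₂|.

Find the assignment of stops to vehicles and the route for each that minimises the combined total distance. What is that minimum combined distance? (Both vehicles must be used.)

Minimum combined distance: 100.

There are 2^4 − 1 = 15 ways to divide the 5 stops into two non-empty groups. For each, the best each vehicle can do is its own shortest tour through its group:
  {stop 1} + {stop 2, stop 3, stop 4, stop 5}: 14 + 86 = 100
  {stop 2} + {stop 1, stop 3, stop 4, stop 5}: 68 + 62 = 130
  {stop 1, stop 2} + {stop 3, stop 4, stop 5}: 80 + 60 = 140
  {stop 3} + {stop 1, stop 2, stop 4, stop 5}: 18 + 86 = 104
  {stop 1, stop 3} + {stop 2, stop 4, stop 5}: 30 + 84 = 114
  {stop 2, stop 3} + {stop 1, stop 4, stop 5}: 68 + 62 = 130
  … (15 splits in total)
Best: vehicle 1 Hub → stop 1 → Hub = 14; vehicle 2 Hub → stop 3 → stop 4 → stop 2 → stop 5 → Hub = 86; combined 100.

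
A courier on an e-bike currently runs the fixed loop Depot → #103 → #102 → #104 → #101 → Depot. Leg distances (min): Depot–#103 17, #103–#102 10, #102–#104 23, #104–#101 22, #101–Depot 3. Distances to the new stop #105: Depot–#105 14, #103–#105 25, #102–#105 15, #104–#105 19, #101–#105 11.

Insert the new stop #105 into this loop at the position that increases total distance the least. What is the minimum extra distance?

+8 min — insert #105 between #104 and #101.

Insertion cost between consecutive stops i–j is d(i,#105) + d(#105,j) − d(i,j):
  between Depot and #103: 14 + 25 − 17 = 22
  between #103 and #102: 25 + 15 − 10 = 30
  between #102 and #104: 15 + 19 − 23 = 11
  between #104 and #101: 19 + 11 − 22 = 8
  between #101 and Depot: 11 + 14 − 3 = 22
Cheapest insertion is between #104 and #101, adding 8.
New total = 75 + 8 = 83.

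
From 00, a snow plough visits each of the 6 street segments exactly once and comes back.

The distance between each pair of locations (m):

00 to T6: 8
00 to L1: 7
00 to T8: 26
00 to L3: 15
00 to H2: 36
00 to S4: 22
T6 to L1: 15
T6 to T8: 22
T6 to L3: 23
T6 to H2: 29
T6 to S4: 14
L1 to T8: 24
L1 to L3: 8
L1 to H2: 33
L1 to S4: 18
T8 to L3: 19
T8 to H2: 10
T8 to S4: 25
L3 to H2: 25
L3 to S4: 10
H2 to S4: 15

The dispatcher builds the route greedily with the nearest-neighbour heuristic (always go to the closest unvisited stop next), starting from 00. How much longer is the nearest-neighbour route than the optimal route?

27 m longer than the optimal tour.

From 00: L1=7, T6=8, L3=15, S4=22, T8=26, H2=36 → choose L1 (7).
From L1: L3=8, T6=15, S4=18, T8=24, H2=33 → choose L3 (8).
From L3: S4=10, T8=19, T6=23, H2=25 → choose S4 (10).
From S4: T6=14, H2=15, T8=25 → choose T6 (14).
From T6: T8=22, H2=29 → choose T8 (22).
From T8: H2=10 → choose H2 (10).
NN route 00 → L1 → L3 → S4 → T6 → T8 → H2 → 00 costs 107.
Optimal: 00 → T6 → T8 → H2 → S4 → L3 → L1 → 00 costs 80 (by enumerating all 360 distinct tours).
Excess = 107 − 80 = 27.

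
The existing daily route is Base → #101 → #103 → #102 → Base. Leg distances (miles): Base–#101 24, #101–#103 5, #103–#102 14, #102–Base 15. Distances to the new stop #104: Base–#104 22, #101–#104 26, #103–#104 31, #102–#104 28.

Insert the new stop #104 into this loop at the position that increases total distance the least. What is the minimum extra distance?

Insertion cost between consecutive stops i–j is d(i,#104) + d(#104,j) − d(i,j):
  between Base and #101: 22 + 26 − 24 = 24
  between #101 and #103: 26 + 31 − 5 = 52
  between #103 and #102: 31 + 28 − 14 = 45
  between #102 and Base: 28 + 22 − 15 = 35
Cheapest insertion is between Base and #101, adding 24.
New total = 58 + 24 = 82.

Adding 24 miles by placing #104 on the Base–#101 leg.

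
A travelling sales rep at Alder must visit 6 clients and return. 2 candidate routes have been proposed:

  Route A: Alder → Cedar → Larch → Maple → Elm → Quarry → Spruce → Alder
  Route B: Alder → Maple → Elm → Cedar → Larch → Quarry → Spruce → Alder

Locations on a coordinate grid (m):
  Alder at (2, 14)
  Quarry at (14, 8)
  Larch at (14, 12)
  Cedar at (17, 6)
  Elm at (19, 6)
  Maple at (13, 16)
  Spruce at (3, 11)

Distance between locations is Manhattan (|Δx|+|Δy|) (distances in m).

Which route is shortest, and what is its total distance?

Route A: 23 + 9 + 5 + 16 + 7 + 14 + 4 = 78
Route B: 13 + 16 + 2 + 9 + 4 + 14 + 4 = 62

Shortest is Route B, total 62 m.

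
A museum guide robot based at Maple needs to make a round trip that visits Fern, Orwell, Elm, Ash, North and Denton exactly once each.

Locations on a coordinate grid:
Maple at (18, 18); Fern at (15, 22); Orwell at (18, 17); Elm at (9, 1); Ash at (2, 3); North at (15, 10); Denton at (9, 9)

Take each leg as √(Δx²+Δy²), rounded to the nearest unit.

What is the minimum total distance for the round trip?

With 6 stops there are 6!/2 = 360 distinct round trips (a route and its reverse cost the same).
Maple - Fern - Orwell - Elm - Ash - North - Denton - Maple: 5+6+18+7+15+6+13 = 70
Maple - Fern - Orwell - Elm - Ash - Denton - North - Maple: 5+6+18+7+9+6+9 = 60
Maple - Fern - Orwell - Elm - North - Ash - Denton - Maple: 5+6+18+11+15+9+13 = 77
Maple - Fern - Orwell - Elm - North - Denton - Ash - Maple: 5+6+18+11+6+9+22 = 77
Maple - Fern - Orwell - Elm - Denton - Ash - North - Maple: 5+6+18+8+9+15+9 = 70
Maple - Fern - Orwell - Elm - Denton - North - Ash - Maple: 5+6+18+8+6+15+22 = 80
Maple - Fern - Orwell - Ash - Elm - North - Denton - Maple: 5+6+21+7+11+6+13 = 69
Maple - Fern - Orwell - Ash - Elm - Denton - North - Maple: 5+6+21+7+8+6+9 = 62
… (352 more)
Maple - Fern - Denton - Ash - Elm - North - Orwell - Maple: 5+14+9+7+11+8+1 = 55  ← best
The minimum is 55.
One optimal route: Maple → Fern → Denton → Ash → Elm → North → Orwell → Maple (or its reverse).

Minimum total distance: 55.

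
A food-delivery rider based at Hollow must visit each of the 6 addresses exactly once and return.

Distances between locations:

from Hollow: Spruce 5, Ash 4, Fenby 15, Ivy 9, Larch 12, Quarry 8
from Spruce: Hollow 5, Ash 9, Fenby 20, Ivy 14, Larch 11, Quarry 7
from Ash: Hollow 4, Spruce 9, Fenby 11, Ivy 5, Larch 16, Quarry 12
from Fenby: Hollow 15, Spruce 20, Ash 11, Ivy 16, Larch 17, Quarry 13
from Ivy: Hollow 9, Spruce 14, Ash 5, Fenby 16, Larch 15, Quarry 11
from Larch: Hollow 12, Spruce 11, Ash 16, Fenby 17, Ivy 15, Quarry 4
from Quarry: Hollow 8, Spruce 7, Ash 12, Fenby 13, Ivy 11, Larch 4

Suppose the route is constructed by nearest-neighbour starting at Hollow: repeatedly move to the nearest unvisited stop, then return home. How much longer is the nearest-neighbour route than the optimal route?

From Hollow: Ash=4, Spruce=5, Quarry=8, Ivy=9, Larch=12, Fenby=15 → choose Ash (4).
From Ash: Ivy=5, Spruce=9, Fenby=11, Quarry=12, Larch=16 → choose Ivy (5).
From Ivy: Quarry=11, Spruce=14, Larch=15, Fenby=16 → choose Quarry (11).
From Quarry: Larch=4, Spruce=7, Fenby=13 → choose Larch (4).
From Larch: Spruce=11, Fenby=17 → choose Spruce (11).
From Spruce: Fenby=20 → choose Fenby (20).
NN route Hollow → Ash → Ivy → Quarry → Larch → Spruce → Fenby → Hollow costs 70.
Optimal: Hollow → Spruce → Larch → Quarry → Fenby → Ash → Ivy → Hollow costs 58 (by enumerating all 360 distinct tours).
Excess = 70 − 58 = 12.

The nearest-neighbour route is 12 longer than optimal.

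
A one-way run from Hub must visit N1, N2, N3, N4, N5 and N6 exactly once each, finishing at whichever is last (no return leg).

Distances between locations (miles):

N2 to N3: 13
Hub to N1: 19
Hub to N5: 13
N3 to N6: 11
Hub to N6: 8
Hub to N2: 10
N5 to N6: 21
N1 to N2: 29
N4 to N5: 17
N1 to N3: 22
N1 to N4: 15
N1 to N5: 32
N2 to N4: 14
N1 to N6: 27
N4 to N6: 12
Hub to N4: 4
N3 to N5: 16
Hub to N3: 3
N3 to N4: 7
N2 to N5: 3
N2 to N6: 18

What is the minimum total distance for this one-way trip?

There are 6! = 720 possible orderings.
Hub - N1 - N2 - N3 - N4 - N5 - N6: 19+29+13+7+17+21 = 106
Hub - N1 - N2 - N3 - N4 - N6 - N5: 19+29+13+7+12+21 = 101
Hub - N1 - N2 - N3 - N5 - N4 - N6: 19+29+13+16+17+12 = 106
Hub - N1 - N2 - N3 - N5 - N6 - N4: 19+29+13+16+21+12 = 110
Hub - N1 - N2 - N3 - N6 - N4 - N5: 19+29+13+11+12+17 = 101
Hub - N1 - N2 - N3 - N6 - N5 - N4: 19+29+13+11+21+17 = 110
Hub - N1 - N2 - N4 - N3 - N5 - N6: 19+29+14+7+16+21 = 106
Hub - N1 - N2 - N4 - N3 - N6 - N5: 19+29+14+7+11+21 = 101
… (712 more)
Hub - N2 - N5 - N3 - N6 - N4 - N1: 10+3+16+11+12+15 = 67  ← best
The minimum is 67.
One shortest path: Hub → N2 → N5 → N3 → N6 → N4 → N1.

67 miles — the minimum one-way total.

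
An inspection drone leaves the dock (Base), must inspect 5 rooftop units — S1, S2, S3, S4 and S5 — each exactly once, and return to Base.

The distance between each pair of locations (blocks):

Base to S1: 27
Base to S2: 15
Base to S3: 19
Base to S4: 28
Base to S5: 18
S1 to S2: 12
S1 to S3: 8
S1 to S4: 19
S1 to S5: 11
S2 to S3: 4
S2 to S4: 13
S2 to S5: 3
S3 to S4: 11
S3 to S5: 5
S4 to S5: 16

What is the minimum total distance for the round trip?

Shortest round trip = 76 blocks.

There are 60 distinct closed tours to check (reversals are equivalent).
Base-S1-S2-S3-S4-S5-Base: 27+12+4+11+16+18 = 88
Base-S1-S2-S3-S5-S4-Base: 27+12+4+5+16+28 = 92
Base-S1-S2-S4-S3-S5-Base: 27+12+13+11+5+18 = 86
Base-S1-S2-S4-S5-S3-Base: 27+12+13+16+5+19 = 92
Base-S1-S2-S5-S3-S4-Base: 27+12+3+5+11+28 = 86
Base-S1-S2-S5-S4-S3-Base: 27+12+3+16+11+19 = 88
Base-S1-S3-S2-S4-S5-Base: 27+8+4+13+16+18 = 86
Base-S1-S3-S2-S5-S4-Base: 27+8+4+3+16+28 = 86
Base-S1-S3-S4-S2-S5-Base: 27+8+11+13+3+18 = 80
Base-S1-S3-S4-S5-S2-Base: 27+8+11+16+3+15 = 80
Base-S1-S3-S5-S2-S4-Base: 27+8+5+3+13+28 = 84
Base-S1-S3-S5-S4-S2-Base: 27+8+5+16+13+15 = 84
Base-S1-S4-S2-S3-S5-Base: 27+19+13+4+5+18 = 86
Base-S1-S4-S2-S5-S3-Base: 27+19+13+3+5+19 = 86
… (46 more)
Base-S2-S4-S3-S1-S5-Base: 15+13+11+8+11+18 = 76  ← best
The minimum is 76.
One optimal route: Base → S2 → S4 → S3 → S1 → S5 → Base (or its reverse).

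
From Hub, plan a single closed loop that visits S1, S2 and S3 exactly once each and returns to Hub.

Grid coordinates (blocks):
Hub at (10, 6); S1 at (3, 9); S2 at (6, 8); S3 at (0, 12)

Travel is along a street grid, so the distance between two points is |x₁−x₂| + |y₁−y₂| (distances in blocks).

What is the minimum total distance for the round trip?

Minimum total distance: 32 blocks.

There are 3 distinct closed tours to check (reversals are equivalent).
Hub → S1 → S2 → S3 → Hub: 10+4+10+16 = 40
Hub → S1 → S3 → S2 → Hub: 10+6+10+6 = 32
Hub → S2 → S1 → S3 → Hub: 6+4+6+16 = 32
The minimum is 32.
One optimal route: Hub → S1 → S3 → S2 → Hub (or its reverse).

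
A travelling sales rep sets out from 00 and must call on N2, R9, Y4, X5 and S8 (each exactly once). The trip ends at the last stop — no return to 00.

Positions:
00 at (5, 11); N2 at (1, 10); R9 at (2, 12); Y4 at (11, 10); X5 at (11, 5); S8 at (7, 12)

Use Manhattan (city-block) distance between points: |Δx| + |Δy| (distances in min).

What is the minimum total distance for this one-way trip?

There are 5! = 120 possible orderings.
00→N2→R9→Y4→X5→S8: 5+3+11+5+11 = 35
00→N2→R9→Y4→S8→X5: 5+3+11+6+11 = 36
00→N2→R9→X5→Y4→S8: 5+3+16+5+6 = 35
00→N2→R9→X5→S8→Y4: 5+3+16+11+6 = 41
00→N2→R9→S8→Y4→X5: 5+3+5+6+5 = 24
00→N2→R9→S8→X5→Y4: 5+3+5+11+5 = 29
00→N2→Y4→R9→X5→S8: 5+10+11+16+11 = 53
00→N2→Y4→R9→S8→X5: 5+10+11+5+11 = 42
00→N2→Y4→X5→R9→S8: 5+10+5+16+5 = 41
00→N2→Y4→X5→S8→R9: 5+10+5+11+5 = 36
00→N2→Y4→S8→R9→X5: 5+10+6+5+16 = 42
00→N2→Y4→S8→X5→R9: 5+10+6+11+16 = 48
00→N2→X5→R9→Y4→S8: 5+15+16+11+6 = 53
00→N2→X5→R9→S8→Y4: 5+15+16+5+6 = 47
… (106 more)
The minimum is 24.
One shortest path: 00 → N2 → R9 → S8 → Y4 → X5.

Minimum one-way distance = 24 min.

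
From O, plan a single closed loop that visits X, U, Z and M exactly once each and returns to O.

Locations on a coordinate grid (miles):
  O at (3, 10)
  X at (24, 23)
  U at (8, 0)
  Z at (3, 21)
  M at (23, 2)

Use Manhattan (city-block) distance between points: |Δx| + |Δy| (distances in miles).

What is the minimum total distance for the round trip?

88 miles — the shortest possible round trip.

With 4 stops there are 4!/2 = 12 distinct round trips (a route and its reverse cost the same).
O - X - U - Z - M - O: 34+39+26+39+28 = 166
O - X - U - M - Z - O: 34+39+17+39+11 = 140
O - X - Z - U - M - O: 34+23+26+17+28 = 128
O - X - Z - M - U - O: 34+23+39+17+15 = 128
O - X - M - U - Z - O: 34+22+17+26+11 = 110
O - X - M - Z - U - O: 34+22+39+26+15 = 136
O - U - X - Z - M - O: 15+39+23+39+28 = 144
O - U - X - M - Z - O: 15+39+22+39+11 = 126
O - U - Z - X - M - O: 15+26+23+22+28 = 114
O - U - M - X - Z - O: 15+17+22+23+11 = 88
O - Z - X - U - M - O: 11+23+39+17+28 = 118
O - Z - U - X - M - O: 11+26+39+22+28 = 126
The minimum is 88.
One optimal route: O → U → M → X → Z → O (or its reverse).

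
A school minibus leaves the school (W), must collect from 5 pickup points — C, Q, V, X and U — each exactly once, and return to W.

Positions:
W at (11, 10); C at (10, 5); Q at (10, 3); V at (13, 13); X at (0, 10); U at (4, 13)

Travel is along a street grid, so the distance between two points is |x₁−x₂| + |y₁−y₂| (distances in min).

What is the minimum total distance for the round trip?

46 min — the shortest possible round trip.

With 5 stops there are 5!/2 = 60 distinct round trips (a route and its reverse cost the same).
W - C - Q - V - X - U - W: 6+2+13+16+7+10 = 54
W - C - Q - V - U - X - W: 6+2+13+9+7+11 = 48
W - C - Q - X - V - U - W: 6+2+17+16+9+10 = 60
W - C - Q - X - U - V - W: 6+2+17+7+9+5 = 46
W - C - Q - U - V - X - W: 6+2+16+9+16+11 = 60
W - C - Q - U - X - V - W: 6+2+16+7+16+5 = 52
W - C - V - Q - X - U - W: 6+11+13+17+7+10 = 64
W - C - V - Q - U - X - W: 6+11+13+16+7+11 = 64
W - C - V - X - Q - U - W: 6+11+16+17+16+10 = 76
W - C - V - X - U - Q - W: 6+11+16+7+16+8 = 64
W - C - V - U - Q - X - W: 6+11+9+16+17+11 = 70
W - C - V - U - X - Q - W: 6+11+9+7+17+8 = 58
W - C - X - Q - V - U - W: 6+15+17+13+9+10 = 70
W - C - X - Q - U - V - W: 6+15+17+16+9+5 = 68
… (46 more)
The minimum is 46.
One optimal route: W → C → Q → X → U → V → W (or its reverse).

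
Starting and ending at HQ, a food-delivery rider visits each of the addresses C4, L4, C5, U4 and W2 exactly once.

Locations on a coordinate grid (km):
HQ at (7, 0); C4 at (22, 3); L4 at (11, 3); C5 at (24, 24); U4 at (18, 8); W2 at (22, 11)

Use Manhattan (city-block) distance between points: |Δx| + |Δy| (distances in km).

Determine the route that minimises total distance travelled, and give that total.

There are 60 distinct closed tours to check (reversals are equivalent).
HQ-C4-L4-C5-U4-W2-HQ: 18+11+34+22+7+26 = 118
HQ-C4-L4-C5-W2-U4-HQ: 18+11+34+15+7+19 = 104
HQ-C4-L4-U4-C5-W2-HQ: 18+11+12+22+15+26 = 104
HQ-C4-L4-U4-W2-C5-HQ: 18+11+12+7+15+41 = 104
HQ-C4-L4-W2-C5-U4-HQ: 18+11+19+15+22+19 = 104
HQ-C4-L4-W2-U4-C5-HQ: 18+11+19+7+22+41 = 118
HQ-C4-C5-L4-U4-W2-HQ: 18+23+34+12+7+26 = 120
HQ-C4-C5-L4-W2-U4-HQ: 18+23+34+19+7+19 = 120
HQ-C4-C5-U4-L4-W2-HQ: 18+23+22+12+19+26 = 120
HQ-C4-C5-U4-W2-L4-HQ: 18+23+22+7+19+7 = 96
HQ-C4-C5-W2-L4-U4-HQ: 18+23+15+19+12+19 = 106
HQ-C4-C5-W2-U4-L4-HQ: 18+23+15+7+12+7 = 82
HQ-C4-U4-L4-C5-W2-HQ: 18+9+12+34+15+26 = 114
HQ-C4-U4-L4-W2-C5-HQ: 18+9+12+19+15+41 = 114
… (46 more)
The minimum is 82.
One optimal route: HQ → C4 → C5 → W2 → U4 → L4 → HQ (or its reverse).

Minimum total distance: 82 km.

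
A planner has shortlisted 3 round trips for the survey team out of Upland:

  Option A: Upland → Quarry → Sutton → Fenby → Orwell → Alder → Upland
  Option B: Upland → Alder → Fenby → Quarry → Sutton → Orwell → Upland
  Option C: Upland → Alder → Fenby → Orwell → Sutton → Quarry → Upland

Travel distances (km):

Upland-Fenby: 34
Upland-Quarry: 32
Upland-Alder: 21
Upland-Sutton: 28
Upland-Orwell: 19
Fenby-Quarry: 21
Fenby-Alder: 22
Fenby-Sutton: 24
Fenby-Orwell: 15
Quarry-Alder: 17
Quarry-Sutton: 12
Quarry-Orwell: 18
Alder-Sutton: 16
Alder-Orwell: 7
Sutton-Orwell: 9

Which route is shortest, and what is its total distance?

Option A: 32 + 12 + 24 + 15 + 7 + 21 = 111
Option B: 21 + 22 + 21 + 12 + 9 + 19 = 104
Option C: 21 + 22 + 15 + 9 + 12 + 32 = 111

104 km — Option B is the shortest.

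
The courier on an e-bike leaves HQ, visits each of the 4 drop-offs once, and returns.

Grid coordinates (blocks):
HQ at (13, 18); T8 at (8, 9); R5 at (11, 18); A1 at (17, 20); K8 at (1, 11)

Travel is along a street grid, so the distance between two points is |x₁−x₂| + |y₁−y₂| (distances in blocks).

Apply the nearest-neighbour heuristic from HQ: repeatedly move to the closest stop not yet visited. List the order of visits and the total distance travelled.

From HQ: distances to unvisited — R5=2, A1=6, T8=14, K8=19. Nearest is R5 (2).
From R5: distances to unvisited — A1=8, T8=12, K8=17. Nearest is A1 (8).
From A1: distances to unvisited — T8=20, K8=25. Nearest is T8 (20).
From T8: distances to unvisited — K8=9. Nearest is K8 (9).
Return K8→HQ: 19.
Total = 2 + 8 + 20 + 9 + 19 = 58.

Nearest-neighbour total = 58 blocks; route HQ → R5 → A1 → T8 → K8 → HQ.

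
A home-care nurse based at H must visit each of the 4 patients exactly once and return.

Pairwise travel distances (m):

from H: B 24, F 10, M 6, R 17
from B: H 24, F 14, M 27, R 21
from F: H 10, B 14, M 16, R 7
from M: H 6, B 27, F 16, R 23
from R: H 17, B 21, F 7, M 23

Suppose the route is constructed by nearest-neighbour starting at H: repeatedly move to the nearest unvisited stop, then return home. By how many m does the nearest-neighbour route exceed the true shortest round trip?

The nearest-neighbour route is 3 m longer than optimal.

H: M=6, F=10, R=17, B=24 ⇒ M
M: F=16, R=23, B=27 ⇒ F
F: R=7, B=14 ⇒ R
R: B=21 ⇒ B
NN route H → M → F → R → B → H costs 74.
Optimal: H → F → R → B → M → H costs 71 (by enumerating all 12 distinct tours).
Excess = 74 − 71 = 3.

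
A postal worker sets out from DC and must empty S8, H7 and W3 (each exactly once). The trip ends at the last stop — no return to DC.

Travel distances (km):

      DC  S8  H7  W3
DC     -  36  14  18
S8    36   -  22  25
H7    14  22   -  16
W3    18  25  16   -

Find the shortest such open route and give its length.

55 km — the minimum one-way total.

There are 3! = 6 possible orderings.
DC→S8→H7→W3: 36+22+16 = 74
DC→S8→W3→H7: 36+25+16 = 77
DC→H7→S8→W3: 14+22+25 = 61
DC→H7→W3→S8: 14+16+25 = 55
DC→W3→S8→H7: 18+25+22 = 65
DC→W3→H7→S8: 18+16+22 = 56
The minimum is 55.
One shortest path: DC → H7 → W3 → S8.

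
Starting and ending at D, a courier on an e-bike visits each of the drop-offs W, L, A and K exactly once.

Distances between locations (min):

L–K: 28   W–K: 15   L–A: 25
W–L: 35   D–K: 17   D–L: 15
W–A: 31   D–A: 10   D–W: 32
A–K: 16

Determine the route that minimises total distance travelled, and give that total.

With 4 stops there are 4!/2 = 12 distinct round trips (a route and its reverse cost the same).
D - W - L - A - K - D: 32+35+25+16+17 = 125
D - W - L - K - A - D: 32+35+28+16+10 = 121
D - W - A - L - K - D: 32+31+25+28+17 = 133
D - W - A - K - L - D: 32+31+16+28+15 = 122
D - W - K - L - A - D: 32+15+28+25+10 = 110
D - W - K - A - L - D: 32+15+16+25+15 = 103
D - L - W - A - K - D: 15+35+31+16+17 = 114
D - L - W - K - A - D: 15+35+15+16+10 = 91
D - L - A - W - K - D: 15+25+31+15+17 = 103
D - L - K - W - A - D: 15+28+15+31+10 = 99
D - A - W - L - K - D: 10+31+35+28+17 = 121
D - A - L - W - K - D: 10+25+35+15+17 = 102
The minimum is 91.
One optimal route: D → L → W → K → A → D (or its reverse).

Shortest round trip = 91 min.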